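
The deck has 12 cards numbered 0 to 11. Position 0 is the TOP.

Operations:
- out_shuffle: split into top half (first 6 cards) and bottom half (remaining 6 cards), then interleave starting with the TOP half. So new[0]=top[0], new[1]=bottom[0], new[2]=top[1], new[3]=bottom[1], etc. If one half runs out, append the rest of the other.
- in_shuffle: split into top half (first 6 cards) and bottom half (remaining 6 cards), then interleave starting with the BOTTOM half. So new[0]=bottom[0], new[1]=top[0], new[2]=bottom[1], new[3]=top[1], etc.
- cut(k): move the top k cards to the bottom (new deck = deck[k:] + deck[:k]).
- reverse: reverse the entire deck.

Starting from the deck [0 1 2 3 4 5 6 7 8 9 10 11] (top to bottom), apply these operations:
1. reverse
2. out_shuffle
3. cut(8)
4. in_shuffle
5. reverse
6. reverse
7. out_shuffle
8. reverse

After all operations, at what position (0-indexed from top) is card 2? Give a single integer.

After op 1 (reverse): [11 10 9 8 7 6 5 4 3 2 1 0]
After op 2 (out_shuffle): [11 5 10 4 9 3 8 2 7 1 6 0]
After op 3 (cut(8)): [7 1 6 0 11 5 10 4 9 3 8 2]
After op 4 (in_shuffle): [10 7 4 1 9 6 3 0 8 11 2 5]
After op 5 (reverse): [5 2 11 8 0 3 6 9 1 4 7 10]
After op 6 (reverse): [10 7 4 1 9 6 3 0 8 11 2 5]
After op 7 (out_shuffle): [10 3 7 0 4 8 1 11 9 2 6 5]
After op 8 (reverse): [5 6 2 9 11 1 8 4 0 7 3 10]
Card 2 is at position 2.

Answer: 2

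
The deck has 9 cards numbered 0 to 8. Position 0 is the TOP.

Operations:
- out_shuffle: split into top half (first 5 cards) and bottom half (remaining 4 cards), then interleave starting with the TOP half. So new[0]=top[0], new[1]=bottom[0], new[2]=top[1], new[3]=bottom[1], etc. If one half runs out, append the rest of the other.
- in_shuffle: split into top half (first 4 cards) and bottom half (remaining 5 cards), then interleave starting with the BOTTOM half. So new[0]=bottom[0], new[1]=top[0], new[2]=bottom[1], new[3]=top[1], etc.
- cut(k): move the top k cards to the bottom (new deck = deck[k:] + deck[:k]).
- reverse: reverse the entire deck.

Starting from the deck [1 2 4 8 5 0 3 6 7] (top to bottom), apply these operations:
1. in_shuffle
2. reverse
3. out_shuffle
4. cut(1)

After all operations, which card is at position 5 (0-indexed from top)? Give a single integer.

Answer: 4

Derivation:
After op 1 (in_shuffle): [5 1 0 2 3 4 6 8 7]
After op 2 (reverse): [7 8 6 4 3 2 0 1 5]
After op 3 (out_shuffle): [7 2 8 0 6 1 4 5 3]
After op 4 (cut(1)): [2 8 0 6 1 4 5 3 7]
Position 5: card 4.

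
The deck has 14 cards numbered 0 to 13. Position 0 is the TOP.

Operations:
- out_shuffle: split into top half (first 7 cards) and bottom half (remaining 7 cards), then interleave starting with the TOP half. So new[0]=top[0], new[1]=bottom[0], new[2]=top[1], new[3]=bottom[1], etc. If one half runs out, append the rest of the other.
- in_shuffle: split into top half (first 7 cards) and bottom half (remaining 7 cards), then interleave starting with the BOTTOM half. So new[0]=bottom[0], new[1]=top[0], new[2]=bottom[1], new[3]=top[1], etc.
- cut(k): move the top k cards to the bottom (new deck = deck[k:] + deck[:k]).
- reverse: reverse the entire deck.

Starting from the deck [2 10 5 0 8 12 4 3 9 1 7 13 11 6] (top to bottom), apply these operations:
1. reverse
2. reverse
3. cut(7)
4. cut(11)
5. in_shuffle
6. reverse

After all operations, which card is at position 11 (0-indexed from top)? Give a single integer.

After op 1 (reverse): [6 11 13 7 1 9 3 4 12 8 0 5 10 2]
After op 2 (reverse): [2 10 5 0 8 12 4 3 9 1 7 13 11 6]
After op 3 (cut(7)): [3 9 1 7 13 11 6 2 10 5 0 8 12 4]
After op 4 (cut(11)): [8 12 4 3 9 1 7 13 11 6 2 10 5 0]
After op 5 (in_shuffle): [13 8 11 12 6 4 2 3 10 9 5 1 0 7]
After op 6 (reverse): [7 0 1 5 9 10 3 2 4 6 12 11 8 13]
Position 11: card 11.

Answer: 11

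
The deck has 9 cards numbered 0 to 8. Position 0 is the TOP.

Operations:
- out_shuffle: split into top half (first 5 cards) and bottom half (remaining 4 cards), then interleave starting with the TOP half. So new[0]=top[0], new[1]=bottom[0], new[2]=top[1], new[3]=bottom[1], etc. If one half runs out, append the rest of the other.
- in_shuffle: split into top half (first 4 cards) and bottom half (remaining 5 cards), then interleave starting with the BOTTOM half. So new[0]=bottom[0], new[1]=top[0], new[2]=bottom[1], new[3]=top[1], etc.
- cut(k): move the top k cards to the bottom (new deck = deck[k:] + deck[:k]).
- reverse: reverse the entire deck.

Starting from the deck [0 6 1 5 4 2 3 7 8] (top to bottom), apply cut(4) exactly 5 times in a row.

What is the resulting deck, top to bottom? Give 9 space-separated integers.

Answer: 1 5 4 2 3 7 8 0 6

Derivation:
After op 1 (cut(4)): [4 2 3 7 8 0 6 1 5]
After op 2 (cut(4)): [8 0 6 1 5 4 2 3 7]
After op 3 (cut(4)): [5 4 2 3 7 8 0 6 1]
After op 4 (cut(4)): [7 8 0 6 1 5 4 2 3]
After op 5 (cut(4)): [1 5 4 2 3 7 8 0 6]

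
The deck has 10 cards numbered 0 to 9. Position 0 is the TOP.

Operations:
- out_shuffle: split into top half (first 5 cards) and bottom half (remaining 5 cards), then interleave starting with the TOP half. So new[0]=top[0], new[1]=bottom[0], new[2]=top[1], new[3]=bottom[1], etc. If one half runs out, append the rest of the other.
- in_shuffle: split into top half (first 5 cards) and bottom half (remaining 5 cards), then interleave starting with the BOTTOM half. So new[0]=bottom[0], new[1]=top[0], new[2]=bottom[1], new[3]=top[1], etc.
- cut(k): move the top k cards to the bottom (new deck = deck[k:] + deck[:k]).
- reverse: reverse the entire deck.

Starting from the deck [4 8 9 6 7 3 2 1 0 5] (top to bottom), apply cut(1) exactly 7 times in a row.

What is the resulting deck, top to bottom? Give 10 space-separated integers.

Answer: 1 0 5 4 8 9 6 7 3 2

Derivation:
After op 1 (cut(1)): [8 9 6 7 3 2 1 0 5 4]
After op 2 (cut(1)): [9 6 7 3 2 1 0 5 4 8]
After op 3 (cut(1)): [6 7 3 2 1 0 5 4 8 9]
After op 4 (cut(1)): [7 3 2 1 0 5 4 8 9 6]
After op 5 (cut(1)): [3 2 1 0 5 4 8 9 6 7]
After op 6 (cut(1)): [2 1 0 5 4 8 9 6 7 3]
After op 7 (cut(1)): [1 0 5 4 8 9 6 7 3 2]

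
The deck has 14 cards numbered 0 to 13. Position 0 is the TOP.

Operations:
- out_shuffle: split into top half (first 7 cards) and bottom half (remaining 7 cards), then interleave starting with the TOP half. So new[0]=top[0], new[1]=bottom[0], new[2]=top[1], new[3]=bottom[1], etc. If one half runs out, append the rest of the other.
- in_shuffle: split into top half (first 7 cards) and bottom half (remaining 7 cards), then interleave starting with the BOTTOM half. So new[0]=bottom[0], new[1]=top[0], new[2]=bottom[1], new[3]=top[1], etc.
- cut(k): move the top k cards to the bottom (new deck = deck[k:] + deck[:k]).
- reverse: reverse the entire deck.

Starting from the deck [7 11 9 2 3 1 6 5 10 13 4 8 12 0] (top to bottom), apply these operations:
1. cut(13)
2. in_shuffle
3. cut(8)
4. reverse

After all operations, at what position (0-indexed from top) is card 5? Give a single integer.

After op 1 (cut(13)): [0 7 11 9 2 3 1 6 5 10 13 4 8 12]
After op 2 (in_shuffle): [6 0 5 7 10 11 13 9 4 2 8 3 12 1]
After op 3 (cut(8)): [4 2 8 3 12 1 6 0 5 7 10 11 13 9]
After op 4 (reverse): [9 13 11 10 7 5 0 6 1 12 3 8 2 4]
Card 5 is at position 5.

Answer: 5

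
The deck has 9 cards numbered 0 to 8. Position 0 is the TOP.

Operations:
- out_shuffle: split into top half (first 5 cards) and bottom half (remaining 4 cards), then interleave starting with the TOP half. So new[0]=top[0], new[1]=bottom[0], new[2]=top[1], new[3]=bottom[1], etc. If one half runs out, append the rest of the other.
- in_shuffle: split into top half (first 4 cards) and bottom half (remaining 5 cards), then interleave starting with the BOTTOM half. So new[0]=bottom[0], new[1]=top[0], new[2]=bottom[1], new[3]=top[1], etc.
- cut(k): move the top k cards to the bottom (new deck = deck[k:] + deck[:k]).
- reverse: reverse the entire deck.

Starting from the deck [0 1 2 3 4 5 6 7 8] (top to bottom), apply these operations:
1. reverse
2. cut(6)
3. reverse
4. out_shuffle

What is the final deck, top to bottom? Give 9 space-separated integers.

Answer: 3 8 4 0 5 1 6 2 7

Derivation:
After op 1 (reverse): [8 7 6 5 4 3 2 1 0]
After op 2 (cut(6)): [2 1 0 8 7 6 5 4 3]
After op 3 (reverse): [3 4 5 6 7 8 0 1 2]
After op 4 (out_shuffle): [3 8 4 0 5 1 6 2 7]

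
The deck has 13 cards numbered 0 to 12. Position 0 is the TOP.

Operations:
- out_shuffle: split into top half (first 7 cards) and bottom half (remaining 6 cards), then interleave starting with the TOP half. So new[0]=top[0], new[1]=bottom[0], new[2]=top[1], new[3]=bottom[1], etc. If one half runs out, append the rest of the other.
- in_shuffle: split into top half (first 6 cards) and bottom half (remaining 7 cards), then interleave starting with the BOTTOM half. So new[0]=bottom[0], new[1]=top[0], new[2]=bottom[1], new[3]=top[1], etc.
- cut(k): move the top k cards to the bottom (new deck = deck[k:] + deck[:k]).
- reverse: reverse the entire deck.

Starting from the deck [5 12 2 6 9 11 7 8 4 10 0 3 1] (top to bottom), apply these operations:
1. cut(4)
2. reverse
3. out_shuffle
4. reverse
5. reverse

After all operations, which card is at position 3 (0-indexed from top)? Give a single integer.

After op 1 (cut(4)): [9 11 7 8 4 10 0 3 1 5 12 2 6]
After op 2 (reverse): [6 2 12 5 1 3 0 10 4 8 7 11 9]
After op 3 (out_shuffle): [6 10 2 4 12 8 5 7 1 11 3 9 0]
After op 4 (reverse): [0 9 3 11 1 7 5 8 12 4 2 10 6]
After op 5 (reverse): [6 10 2 4 12 8 5 7 1 11 3 9 0]
Position 3: card 4.

Answer: 4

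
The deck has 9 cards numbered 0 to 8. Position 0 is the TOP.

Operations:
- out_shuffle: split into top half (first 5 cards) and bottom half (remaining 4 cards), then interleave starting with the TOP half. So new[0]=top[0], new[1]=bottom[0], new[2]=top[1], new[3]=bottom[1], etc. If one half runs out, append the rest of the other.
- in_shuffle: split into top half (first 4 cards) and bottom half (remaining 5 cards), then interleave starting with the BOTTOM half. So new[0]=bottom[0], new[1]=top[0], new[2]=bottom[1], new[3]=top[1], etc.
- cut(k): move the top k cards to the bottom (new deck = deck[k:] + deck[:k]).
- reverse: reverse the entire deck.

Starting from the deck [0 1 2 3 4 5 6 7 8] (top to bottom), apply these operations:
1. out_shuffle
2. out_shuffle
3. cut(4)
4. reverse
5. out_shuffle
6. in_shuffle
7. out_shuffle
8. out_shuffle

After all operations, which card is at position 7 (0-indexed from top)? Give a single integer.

After op 1 (out_shuffle): [0 5 1 6 2 7 3 8 4]
After op 2 (out_shuffle): [0 7 5 3 1 8 6 4 2]
After op 3 (cut(4)): [1 8 6 4 2 0 7 5 3]
After op 4 (reverse): [3 5 7 0 2 4 6 8 1]
After op 5 (out_shuffle): [3 4 5 6 7 8 0 1 2]
After op 6 (in_shuffle): [7 3 8 4 0 5 1 6 2]
After op 7 (out_shuffle): [7 5 3 1 8 6 4 2 0]
After op 8 (out_shuffle): [7 6 5 4 3 2 1 0 8]
Position 7: card 0.

Answer: 0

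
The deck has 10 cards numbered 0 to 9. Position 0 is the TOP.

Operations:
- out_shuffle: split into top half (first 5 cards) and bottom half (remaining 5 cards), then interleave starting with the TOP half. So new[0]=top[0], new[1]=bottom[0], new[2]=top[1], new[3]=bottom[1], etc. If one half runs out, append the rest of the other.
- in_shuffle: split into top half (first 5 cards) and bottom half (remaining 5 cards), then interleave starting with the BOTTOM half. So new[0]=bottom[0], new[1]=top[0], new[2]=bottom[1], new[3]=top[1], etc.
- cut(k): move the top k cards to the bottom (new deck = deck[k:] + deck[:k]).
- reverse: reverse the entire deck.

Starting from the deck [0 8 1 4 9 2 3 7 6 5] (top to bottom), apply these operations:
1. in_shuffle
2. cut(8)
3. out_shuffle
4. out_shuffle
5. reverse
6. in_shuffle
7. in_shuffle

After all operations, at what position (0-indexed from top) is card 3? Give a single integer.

After op 1 (in_shuffle): [2 0 3 8 7 1 6 4 5 9]
After op 2 (cut(8)): [5 9 2 0 3 8 7 1 6 4]
After op 3 (out_shuffle): [5 8 9 7 2 1 0 6 3 4]
After op 4 (out_shuffle): [5 1 8 0 9 6 7 3 2 4]
After op 5 (reverse): [4 2 3 7 6 9 0 8 1 5]
After op 6 (in_shuffle): [9 4 0 2 8 3 1 7 5 6]
After op 7 (in_shuffle): [3 9 1 4 7 0 5 2 6 8]
Card 3 is at position 0.

Answer: 0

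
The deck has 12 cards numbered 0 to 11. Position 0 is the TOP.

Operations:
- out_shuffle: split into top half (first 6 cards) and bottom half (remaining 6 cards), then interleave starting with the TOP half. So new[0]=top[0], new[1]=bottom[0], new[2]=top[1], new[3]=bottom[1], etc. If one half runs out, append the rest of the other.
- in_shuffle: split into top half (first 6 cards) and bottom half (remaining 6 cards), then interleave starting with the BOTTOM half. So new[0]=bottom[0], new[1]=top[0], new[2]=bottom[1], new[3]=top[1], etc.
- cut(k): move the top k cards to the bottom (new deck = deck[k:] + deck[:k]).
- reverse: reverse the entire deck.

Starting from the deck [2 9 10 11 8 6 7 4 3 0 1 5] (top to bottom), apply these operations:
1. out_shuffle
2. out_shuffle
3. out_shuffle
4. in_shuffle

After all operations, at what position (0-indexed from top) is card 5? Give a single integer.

After op 1 (out_shuffle): [2 7 9 4 10 3 11 0 8 1 6 5]
After op 2 (out_shuffle): [2 11 7 0 9 8 4 1 10 6 3 5]
After op 3 (out_shuffle): [2 4 11 1 7 10 0 6 9 3 8 5]
After op 4 (in_shuffle): [0 2 6 4 9 11 3 1 8 7 5 10]
Card 5 is at position 10.

Answer: 10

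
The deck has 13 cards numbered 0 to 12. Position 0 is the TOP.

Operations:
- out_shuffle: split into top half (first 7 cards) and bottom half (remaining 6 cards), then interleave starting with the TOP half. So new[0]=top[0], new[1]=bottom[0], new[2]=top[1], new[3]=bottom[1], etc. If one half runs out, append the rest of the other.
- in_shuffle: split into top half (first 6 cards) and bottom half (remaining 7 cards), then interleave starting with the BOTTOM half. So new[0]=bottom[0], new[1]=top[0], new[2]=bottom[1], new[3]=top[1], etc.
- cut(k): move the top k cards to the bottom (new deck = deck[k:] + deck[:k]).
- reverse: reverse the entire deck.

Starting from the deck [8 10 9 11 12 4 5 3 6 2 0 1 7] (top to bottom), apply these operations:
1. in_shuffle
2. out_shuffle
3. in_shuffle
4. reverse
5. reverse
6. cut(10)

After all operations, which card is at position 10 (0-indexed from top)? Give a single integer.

Answer: 0

Derivation:
After op 1 (in_shuffle): [5 8 3 10 6 9 2 11 0 12 1 4 7]
After op 2 (out_shuffle): [5 11 8 0 3 12 10 1 6 4 9 7 2]
After op 3 (in_shuffle): [10 5 1 11 6 8 4 0 9 3 7 12 2]
After op 4 (reverse): [2 12 7 3 9 0 4 8 6 11 1 5 10]
After op 5 (reverse): [10 5 1 11 6 8 4 0 9 3 7 12 2]
After op 6 (cut(10)): [7 12 2 10 5 1 11 6 8 4 0 9 3]
Position 10: card 0.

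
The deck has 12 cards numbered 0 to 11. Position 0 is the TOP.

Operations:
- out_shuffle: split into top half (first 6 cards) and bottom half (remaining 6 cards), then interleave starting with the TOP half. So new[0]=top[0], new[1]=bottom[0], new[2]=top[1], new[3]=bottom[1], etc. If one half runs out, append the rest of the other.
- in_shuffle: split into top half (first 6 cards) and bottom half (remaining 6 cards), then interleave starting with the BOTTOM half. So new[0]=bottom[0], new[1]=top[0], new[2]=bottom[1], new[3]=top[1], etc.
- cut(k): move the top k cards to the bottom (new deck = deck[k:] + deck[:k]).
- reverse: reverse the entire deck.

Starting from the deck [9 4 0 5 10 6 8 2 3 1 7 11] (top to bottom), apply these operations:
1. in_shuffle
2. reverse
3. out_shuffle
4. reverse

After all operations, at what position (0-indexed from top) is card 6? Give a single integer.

Answer: 11

Derivation:
After op 1 (in_shuffle): [8 9 2 4 3 0 1 5 7 10 11 6]
After op 2 (reverse): [6 11 10 7 5 1 0 3 4 2 9 8]
After op 3 (out_shuffle): [6 0 11 3 10 4 7 2 5 9 1 8]
After op 4 (reverse): [8 1 9 5 2 7 4 10 3 11 0 6]
Card 6 is at position 11.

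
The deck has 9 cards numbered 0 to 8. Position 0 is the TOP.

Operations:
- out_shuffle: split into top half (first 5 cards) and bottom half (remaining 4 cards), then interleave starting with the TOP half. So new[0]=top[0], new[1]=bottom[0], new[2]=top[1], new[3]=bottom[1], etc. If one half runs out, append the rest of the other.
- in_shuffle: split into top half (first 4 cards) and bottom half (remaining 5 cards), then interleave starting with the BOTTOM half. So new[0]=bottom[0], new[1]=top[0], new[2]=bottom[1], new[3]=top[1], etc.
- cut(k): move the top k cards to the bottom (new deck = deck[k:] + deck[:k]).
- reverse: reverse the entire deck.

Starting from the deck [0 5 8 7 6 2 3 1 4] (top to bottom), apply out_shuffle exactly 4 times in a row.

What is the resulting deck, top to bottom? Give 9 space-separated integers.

After op 1 (out_shuffle): [0 2 5 3 8 1 7 4 6]
After op 2 (out_shuffle): [0 1 2 7 5 4 3 6 8]
After op 3 (out_shuffle): [0 4 1 3 2 6 7 8 5]
After op 4 (out_shuffle): [0 6 4 7 1 8 3 5 2]

Answer: 0 6 4 7 1 8 3 5 2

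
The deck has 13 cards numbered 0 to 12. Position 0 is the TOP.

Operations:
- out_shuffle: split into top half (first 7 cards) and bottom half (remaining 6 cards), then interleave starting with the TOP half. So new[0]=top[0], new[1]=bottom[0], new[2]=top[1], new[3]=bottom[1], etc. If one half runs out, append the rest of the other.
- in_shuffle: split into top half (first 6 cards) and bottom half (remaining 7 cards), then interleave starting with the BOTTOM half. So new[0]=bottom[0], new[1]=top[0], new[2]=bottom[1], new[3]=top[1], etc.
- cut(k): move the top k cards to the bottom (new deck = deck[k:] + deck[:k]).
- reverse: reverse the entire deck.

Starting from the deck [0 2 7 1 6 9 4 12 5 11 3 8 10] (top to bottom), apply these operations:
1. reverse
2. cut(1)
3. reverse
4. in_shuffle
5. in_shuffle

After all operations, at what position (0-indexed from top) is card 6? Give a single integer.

Answer: 10

Derivation:
After op 1 (reverse): [10 8 3 11 5 12 4 9 6 1 7 2 0]
After op 2 (cut(1)): [8 3 11 5 12 4 9 6 1 7 2 0 10]
After op 3 (reverse): [10 0 2 7 1 6 9 4 12 5 11 3 8]
After op 4 (in_shuffle): [9 10 4 0 12 2 5 7 11 1 3 6 8]
After op 5 (in_shuffle): [5 9 7 10 11 4 1 0 3 12 6 2 8]
Card 6 is at position 10.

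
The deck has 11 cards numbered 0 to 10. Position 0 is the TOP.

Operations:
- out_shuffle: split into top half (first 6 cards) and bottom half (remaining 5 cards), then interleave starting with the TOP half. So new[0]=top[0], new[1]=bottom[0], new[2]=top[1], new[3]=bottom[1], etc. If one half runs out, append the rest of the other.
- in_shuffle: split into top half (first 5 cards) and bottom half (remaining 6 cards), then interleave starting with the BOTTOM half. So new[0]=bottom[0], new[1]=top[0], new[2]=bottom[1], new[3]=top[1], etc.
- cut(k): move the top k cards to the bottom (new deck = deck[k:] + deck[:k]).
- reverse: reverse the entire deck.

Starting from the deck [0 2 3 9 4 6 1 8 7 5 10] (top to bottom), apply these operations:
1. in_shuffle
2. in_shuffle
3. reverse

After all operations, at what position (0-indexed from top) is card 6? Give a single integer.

Answer: 9

Derivation:
After op 1 (in_shuffle): [6 0 1 2 8 3 7 9 5 4 10]
After op 2 (in_shuffle): [3 6 7 0 9 1 5 2 4 8 10]
After op 3 (reverse): [10 8 4 2 5 1 9 0 7 6 3]
Card 6 is at position 9.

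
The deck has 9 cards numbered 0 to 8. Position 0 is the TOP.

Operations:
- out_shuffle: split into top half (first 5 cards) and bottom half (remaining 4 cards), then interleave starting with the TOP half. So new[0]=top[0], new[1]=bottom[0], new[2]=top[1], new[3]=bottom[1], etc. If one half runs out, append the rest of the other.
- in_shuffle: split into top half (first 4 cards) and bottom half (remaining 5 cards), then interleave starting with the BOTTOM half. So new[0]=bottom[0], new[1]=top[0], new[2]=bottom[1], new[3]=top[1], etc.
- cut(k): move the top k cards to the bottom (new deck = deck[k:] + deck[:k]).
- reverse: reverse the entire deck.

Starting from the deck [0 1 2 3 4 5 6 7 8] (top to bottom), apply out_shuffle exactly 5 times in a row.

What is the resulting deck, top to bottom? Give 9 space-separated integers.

After op 1 (out_shuffle): [0 5 1 6 2 7 3 8 4]
After op 2 (out_shuffle): [0 7 5 3 1 8 6 4 2]
After op 3 (out_shuffle): [0 8 7 6 5 4 3 2 1]
After op 4 (out_shuffle): [0 4 8 3 7 2 6 1 5]
After op 5 (out_shuffle): [0 2 4 6 8 1 3 5 7]

Answer: 0 2 4 6 8 1 3 5 7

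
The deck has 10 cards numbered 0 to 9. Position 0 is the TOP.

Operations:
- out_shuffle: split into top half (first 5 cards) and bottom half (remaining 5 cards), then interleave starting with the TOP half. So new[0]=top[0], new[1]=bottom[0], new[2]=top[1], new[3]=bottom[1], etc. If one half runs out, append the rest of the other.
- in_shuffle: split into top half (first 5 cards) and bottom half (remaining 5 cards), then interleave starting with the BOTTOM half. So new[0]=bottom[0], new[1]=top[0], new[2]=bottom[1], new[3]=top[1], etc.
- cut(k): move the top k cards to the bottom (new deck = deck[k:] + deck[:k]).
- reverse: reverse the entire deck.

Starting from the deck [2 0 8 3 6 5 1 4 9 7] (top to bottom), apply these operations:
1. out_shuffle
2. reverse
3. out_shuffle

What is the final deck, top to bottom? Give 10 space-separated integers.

After op 1 (out_shuffle): [2 5 0 1 8 4 3 9 6 7]
After op 2 (reverse): [7 6 9 3 4 8 1 0 5 2]
After op 3 (out_shuffle): [7 8 6 1 9 0 3 5 4 2]

Answer: 7 8 6 1 9 0 3 5 4 2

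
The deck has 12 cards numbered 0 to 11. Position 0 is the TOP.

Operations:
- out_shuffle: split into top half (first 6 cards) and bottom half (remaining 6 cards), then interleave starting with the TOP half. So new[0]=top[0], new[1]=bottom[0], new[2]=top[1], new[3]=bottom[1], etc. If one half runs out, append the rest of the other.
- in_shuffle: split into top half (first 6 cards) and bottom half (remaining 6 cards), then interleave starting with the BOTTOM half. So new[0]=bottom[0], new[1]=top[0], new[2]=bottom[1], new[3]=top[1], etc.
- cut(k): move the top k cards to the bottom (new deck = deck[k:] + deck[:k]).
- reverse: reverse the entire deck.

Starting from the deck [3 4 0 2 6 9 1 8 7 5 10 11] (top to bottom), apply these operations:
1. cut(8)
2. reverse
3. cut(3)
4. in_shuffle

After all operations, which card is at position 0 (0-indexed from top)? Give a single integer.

After op 1 (cut(8)): [7 5 10 11 3 4 0 2 6 9 1 8]
After op 2 (reverse): [8 1 9 6 2 0 4 3 11 10 5 7]
After op 3 (cut(3)): [6 2 0 4 3 11 10 5 7 8 1 9]
After op 4 (in_shuffle): [10 6 5 2 7 0 8 4 1 3 9 11]
Position 0: card 10.

Answer: 10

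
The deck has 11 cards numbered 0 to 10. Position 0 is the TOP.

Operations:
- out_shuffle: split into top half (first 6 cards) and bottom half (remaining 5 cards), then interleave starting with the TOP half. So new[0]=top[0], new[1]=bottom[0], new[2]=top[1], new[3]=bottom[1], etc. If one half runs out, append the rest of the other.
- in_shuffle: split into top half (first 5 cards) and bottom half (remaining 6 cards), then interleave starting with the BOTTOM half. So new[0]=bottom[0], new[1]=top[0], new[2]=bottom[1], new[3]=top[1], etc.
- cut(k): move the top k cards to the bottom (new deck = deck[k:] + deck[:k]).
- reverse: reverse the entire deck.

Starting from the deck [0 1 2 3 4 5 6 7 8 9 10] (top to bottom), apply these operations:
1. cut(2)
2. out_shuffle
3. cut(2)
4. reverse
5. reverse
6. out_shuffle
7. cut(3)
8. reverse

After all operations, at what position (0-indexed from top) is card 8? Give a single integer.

Answer: 4

Derivation:
After op 1 (cut(2)): [2 3 4 5 6 7 8 9 10 0 1]
After op 2 (out_shuffle): [2 8 3 9 4 10 5 0 6 1 7]
After op 3 (cut(2)): [3 9 4 10 5 0 6 1 7 2 8]
After op 4 (reverse): [8 2 7 1 6 0 5 10 4 9 3]
After op 5 (reverse): [3 9 4 10 5 0 6 1 7 2 8]
After op 6 (out_shuffle): [3 6 9 1 4 7 10 2 5 8 0]
After op 7 (cut(3)): [1 4 7 10 2 5 8 0 3 6 9]
After op 8 (reverse): [9 6 3 0 8 5 2 10 7 4 1]
Card 8 is at position 4.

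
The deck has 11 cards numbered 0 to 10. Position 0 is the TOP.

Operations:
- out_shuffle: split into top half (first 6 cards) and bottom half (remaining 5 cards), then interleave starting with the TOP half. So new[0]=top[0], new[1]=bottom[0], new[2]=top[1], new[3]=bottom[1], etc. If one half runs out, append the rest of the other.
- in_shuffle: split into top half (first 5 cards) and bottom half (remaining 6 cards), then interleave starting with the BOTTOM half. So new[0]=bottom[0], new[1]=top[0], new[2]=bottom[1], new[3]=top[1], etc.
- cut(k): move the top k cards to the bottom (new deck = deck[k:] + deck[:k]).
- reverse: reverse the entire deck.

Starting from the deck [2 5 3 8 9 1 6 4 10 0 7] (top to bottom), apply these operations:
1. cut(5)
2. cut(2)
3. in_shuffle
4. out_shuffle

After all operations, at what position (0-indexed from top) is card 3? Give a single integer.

After op 1 (cut(5)): [1 6 4 10 0 7 2 5 3 8 9]
After op 2 (cut(2)): [4 10 0 7 2 5 3 8 9 1 6]
After op 3 (in_shuffle): [5 4 3 10 8 0 9 7 1 2 6]
After op 4 (out_shuffle): [5 9 4 7 3 1 10 2 8 6 0]
Card 3 is at position 4.

Answer: 4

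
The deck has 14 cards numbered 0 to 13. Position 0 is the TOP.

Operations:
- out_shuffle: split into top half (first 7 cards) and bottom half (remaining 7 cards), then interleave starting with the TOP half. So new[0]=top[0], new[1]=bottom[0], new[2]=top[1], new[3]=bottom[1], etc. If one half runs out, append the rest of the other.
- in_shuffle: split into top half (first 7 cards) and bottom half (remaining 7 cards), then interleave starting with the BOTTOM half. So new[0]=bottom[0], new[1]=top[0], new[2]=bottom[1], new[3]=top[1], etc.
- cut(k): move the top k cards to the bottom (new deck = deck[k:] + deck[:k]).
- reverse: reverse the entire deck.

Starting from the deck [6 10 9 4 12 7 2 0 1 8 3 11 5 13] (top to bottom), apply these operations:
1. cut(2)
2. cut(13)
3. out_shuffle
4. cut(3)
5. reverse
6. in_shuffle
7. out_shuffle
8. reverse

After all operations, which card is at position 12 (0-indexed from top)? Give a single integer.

Answer: 6

Derivation:
After op 1 (cut(2)): [9 4 12 7 2 0 1 8 3 11 5 13 6 10]
After op 2 (cut(13)): [10 9 4 12 7 2 0 1 8 3 11 5 13 6]
After op 3 (out_shuffle): [10 1 9 8 4 3 12 11 7 5 2 13 0 6]
After op 4 (cut(3)): [8 4 3 12 11 7 5 2 13 0 6 10 1 9]
After op 5 (reverse): [9 1 10 6 0 13 2 5 7 11 12 3 4 8]
After op 6 (in_shuffle): [5 9 7 1 11 10 12 6 3 0 4 13 8 2]
After op 7 (out_shuffle): [5 6 9 3 7 0 1 4 11 13 10 8 12 2]
After op 8 (reverse): [2 12 8 10 13 11 4 1 0 7 3 9 6 5]
Position 12: card 6.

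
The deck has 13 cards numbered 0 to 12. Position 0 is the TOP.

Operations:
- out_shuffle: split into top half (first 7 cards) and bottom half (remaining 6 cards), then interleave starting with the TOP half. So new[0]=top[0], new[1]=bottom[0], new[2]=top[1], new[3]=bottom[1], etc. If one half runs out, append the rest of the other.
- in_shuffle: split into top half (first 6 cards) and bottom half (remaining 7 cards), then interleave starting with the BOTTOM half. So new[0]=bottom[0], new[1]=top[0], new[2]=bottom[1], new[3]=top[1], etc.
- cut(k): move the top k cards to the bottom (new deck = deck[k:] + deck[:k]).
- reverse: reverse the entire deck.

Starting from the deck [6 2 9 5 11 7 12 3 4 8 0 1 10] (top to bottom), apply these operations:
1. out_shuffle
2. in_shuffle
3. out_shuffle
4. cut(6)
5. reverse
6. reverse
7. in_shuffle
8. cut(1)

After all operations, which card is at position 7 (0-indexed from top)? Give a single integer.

Answer: 7

Derivation:
After op 1 (out_shuffle): [6 3 2 4 9 8 5 0 11 1 7 10 12]
After op 2 (in_shuffle): [5 6 0 3 11 2 1 4 7 9 10 8 12]
After op 3 (out_shuffle): [5 4 6 7 0 9 3 10 11 8 2 12 1]
After op 4 (cut(6)): [3 10 11 8 2 12 1 5 4 6 7 0 9]
After op 5 (reverse): [9 0 7 6 4 5 1 12 2 8 11 10 3]
After op 6 (reverse): [3 10 11 8 2 12 1 5 4 6 7 0 9]
After op 7 (in_shuffle): [1 3 5 10 4 11 6 8 7 2 0 12 9]
After op 8 (cut(1)): [3 5 10 4 11 6 8 7 2 0 12 9 1]
Position 7: card 7.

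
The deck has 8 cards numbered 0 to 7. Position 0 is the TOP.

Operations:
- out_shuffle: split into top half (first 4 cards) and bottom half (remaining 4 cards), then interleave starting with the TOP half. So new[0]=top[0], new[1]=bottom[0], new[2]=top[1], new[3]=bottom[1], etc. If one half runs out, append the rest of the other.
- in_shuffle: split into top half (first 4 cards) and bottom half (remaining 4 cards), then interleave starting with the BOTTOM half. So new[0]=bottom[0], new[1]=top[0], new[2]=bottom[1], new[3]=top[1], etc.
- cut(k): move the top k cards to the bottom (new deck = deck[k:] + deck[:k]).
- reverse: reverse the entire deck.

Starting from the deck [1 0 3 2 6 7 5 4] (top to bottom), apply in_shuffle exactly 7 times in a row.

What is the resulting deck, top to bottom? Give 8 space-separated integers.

After op 1 (in_shuffle): [6 1 7 0 5 3 4 2]
After op 2 (in_shuffle): [5 6 3 1 4 7 2 0]
After op 3 (in_shuffle): [4 5 7 6 2 3 0 1]
After op 4 (in_shuffle): [2 4 3 5 0 7 1 6]
After op 5 (in_shuffle): [0 2 7 4 1 3 6 5]
After op 6 (in_shuffle): [1 0 3 2 6 7 5 4]
After op 7 (in_shuffle): [6 1 7 0 5 3 4 2]

Answer: 6 1 7 0 5 3 4 2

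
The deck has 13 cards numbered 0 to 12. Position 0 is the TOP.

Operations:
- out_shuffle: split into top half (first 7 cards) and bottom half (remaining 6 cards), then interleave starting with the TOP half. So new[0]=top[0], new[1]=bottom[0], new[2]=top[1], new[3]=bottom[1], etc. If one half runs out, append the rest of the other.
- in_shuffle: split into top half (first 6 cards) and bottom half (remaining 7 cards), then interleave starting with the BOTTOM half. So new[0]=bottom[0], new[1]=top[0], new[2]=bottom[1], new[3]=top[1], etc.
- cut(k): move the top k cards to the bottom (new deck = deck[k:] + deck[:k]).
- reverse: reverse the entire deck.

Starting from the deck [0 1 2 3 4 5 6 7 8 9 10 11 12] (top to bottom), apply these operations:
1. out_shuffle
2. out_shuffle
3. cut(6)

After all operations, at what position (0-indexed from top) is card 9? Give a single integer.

After op 1 (out_shuffle): [0 7 1 8 2 9 3 10 4 11 5 12 6]
After op 2 (out_shuffle): [0 10 7 4 1 11 8 5 2 12 9 6 3]
After op 3 (cut(6)): [8 5 2 12 9 6 3 0 10 7 4 1 11]
Card 9 is at position 4.

Answer: 4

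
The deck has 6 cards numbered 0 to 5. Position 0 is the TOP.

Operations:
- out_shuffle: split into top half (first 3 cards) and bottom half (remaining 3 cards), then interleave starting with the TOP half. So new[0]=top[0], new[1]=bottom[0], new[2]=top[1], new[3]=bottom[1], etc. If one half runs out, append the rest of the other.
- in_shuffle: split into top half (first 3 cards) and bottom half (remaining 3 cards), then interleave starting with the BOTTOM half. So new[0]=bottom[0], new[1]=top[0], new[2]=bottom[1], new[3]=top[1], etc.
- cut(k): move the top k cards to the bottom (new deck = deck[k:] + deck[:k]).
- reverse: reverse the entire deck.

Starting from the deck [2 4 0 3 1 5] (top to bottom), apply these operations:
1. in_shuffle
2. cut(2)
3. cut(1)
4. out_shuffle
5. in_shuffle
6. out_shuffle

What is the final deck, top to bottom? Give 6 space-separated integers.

Answer: 2 3 4 1 0 5

Derivation:
After op 1 (in_shuffle): [3 2 1 4 5 0]
After op 2 (cut(2)): [1 4 5 0 3 2]
After op 3 (cut(1)): [4 5 0 3 2 1]
After op 4 (out_shuffle): [4 3 5 2 0 1]
After op 5 (in_shuffle): [2 4 0 3 1 5]
After op 6 (out_shuffle): [2 3 4 1 0 5]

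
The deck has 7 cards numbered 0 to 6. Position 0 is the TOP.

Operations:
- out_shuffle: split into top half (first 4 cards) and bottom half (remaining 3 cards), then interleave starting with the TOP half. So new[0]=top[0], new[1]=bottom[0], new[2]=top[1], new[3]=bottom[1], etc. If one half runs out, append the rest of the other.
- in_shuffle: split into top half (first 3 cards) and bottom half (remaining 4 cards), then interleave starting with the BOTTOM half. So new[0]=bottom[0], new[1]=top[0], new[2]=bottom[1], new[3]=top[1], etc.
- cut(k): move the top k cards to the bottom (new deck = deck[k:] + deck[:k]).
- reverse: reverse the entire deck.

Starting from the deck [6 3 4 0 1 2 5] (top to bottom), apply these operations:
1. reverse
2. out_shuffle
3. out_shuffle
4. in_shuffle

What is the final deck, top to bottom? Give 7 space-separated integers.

Answer: 6 5 2 1 0 4 3

Derivation:
After op 1 (reverse): [5 2 1 0 4 3 6]
After op 2 (out_shuffle): [5 4 2 3 1 6 0]
After op 3 (out_shuffle): [5 1 4 6 2 0 3]
After op 4 (in_shuffle): [6 5 2 1 0 4 3]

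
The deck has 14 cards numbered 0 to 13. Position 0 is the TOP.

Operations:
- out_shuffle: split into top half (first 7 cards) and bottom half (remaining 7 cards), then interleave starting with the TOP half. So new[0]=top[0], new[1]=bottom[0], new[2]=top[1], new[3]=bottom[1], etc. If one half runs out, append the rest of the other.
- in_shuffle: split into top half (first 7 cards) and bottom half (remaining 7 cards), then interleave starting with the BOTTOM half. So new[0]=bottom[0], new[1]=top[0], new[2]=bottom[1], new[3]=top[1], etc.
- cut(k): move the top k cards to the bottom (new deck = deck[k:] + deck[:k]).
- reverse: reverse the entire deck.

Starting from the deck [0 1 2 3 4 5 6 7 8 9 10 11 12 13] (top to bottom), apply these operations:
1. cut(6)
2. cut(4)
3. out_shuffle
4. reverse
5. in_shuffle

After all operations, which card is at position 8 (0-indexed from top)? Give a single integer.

After op 1 (cut(6)): [6 7 8 9 10 11 12 13 0 1 2 3 4 5]
After op 2 (cut(4)): [10 11 12 13 0 1 2 3 4 5 6 7 8 9]
After op 3 (out_shuffle): [10 3 11 4 12 5 13 6 0 7 1 8 2 9]
After op 4 (reverse): [9 2 8 1 7 0 6 13 5 12 4 11 3 10]
After op 5 (in_shuffle): [13 9 5 2 12 8 4 1 11 7 3 0 10 6]
Position 8: card 11.

Answer: 11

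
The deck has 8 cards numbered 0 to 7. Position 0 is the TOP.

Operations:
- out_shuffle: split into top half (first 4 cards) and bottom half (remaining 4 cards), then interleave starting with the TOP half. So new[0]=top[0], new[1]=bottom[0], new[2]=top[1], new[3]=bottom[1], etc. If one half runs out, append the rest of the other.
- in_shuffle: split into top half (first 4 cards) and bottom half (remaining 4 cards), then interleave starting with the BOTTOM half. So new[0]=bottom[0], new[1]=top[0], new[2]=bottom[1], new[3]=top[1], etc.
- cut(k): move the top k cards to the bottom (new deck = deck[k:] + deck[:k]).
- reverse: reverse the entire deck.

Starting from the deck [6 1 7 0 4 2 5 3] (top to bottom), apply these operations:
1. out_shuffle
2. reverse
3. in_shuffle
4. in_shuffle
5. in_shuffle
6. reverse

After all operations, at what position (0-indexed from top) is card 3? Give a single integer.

After op 1 (out_shuffle): [6 4 1 2 7 5 0 3]
After op 2 (reverse): [3 0 5 7 2 1 4 6]
After op 3 (in_shuffle): [2 3 1 0 4 5 6 7]
After op 4 (in_shuffle): [4 2 5 3 6 1 7 0]
After op 5 (in_shuffle): [6 4 1 2 7 5 0 3]
After op 6 (reverse): [3 0 5 7 2 1 4 6]
Card 3 is at position 0.

Answer: 0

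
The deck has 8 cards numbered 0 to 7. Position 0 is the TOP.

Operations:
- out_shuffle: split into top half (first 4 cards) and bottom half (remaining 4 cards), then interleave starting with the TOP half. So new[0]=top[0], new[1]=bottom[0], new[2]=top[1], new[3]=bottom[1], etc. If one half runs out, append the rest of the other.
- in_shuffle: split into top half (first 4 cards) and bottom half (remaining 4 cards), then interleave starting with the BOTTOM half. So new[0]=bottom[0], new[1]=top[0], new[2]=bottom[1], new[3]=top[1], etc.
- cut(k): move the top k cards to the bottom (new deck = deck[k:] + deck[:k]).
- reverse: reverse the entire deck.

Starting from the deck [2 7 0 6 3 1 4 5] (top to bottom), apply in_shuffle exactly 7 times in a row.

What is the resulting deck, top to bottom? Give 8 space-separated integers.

Answer: 3 2 1 7 4 0 5 6

Derivation:
After op 1 (in_shuffle): [3 2 1 7 4 0 5 6]
After op 2 (in_shuffle): [4 3 0 2 5 1 6 7]
After op 3 (in_shuffle): [5 4 1 3 6 0 7 2]
After op 4 (in_shuffle): [6 5 0 4 7 1 2 3]
After op 5 (in_shuffle): [7 6 1 5 2 0 3 4]
After op 6 (in_shuffle): [2 7 0 6 3 1 4 5]
After op 7 (in_shuffle): [3 2 1 7 4 0 5 6]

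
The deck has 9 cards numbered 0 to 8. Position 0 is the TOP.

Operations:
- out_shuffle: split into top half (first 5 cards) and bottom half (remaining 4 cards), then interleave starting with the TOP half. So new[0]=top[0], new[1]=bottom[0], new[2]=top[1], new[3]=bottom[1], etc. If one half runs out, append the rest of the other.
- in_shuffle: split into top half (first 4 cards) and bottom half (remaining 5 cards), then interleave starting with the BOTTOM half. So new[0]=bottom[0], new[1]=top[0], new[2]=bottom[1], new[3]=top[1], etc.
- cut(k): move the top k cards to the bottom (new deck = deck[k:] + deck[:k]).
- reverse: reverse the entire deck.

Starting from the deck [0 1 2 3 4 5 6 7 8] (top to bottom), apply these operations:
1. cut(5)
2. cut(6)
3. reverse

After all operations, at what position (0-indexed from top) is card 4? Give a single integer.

After op 1 (cut(5)): [5 6 7 8 0 1 2 3 4]
After op 2 (cut(6)): [2 3 4 5 6 7 8 0 1]
After op 3 (reverse): [1 0 8 7 6 5 4 3 2]
Card 4 is at position 6.

Answer: 6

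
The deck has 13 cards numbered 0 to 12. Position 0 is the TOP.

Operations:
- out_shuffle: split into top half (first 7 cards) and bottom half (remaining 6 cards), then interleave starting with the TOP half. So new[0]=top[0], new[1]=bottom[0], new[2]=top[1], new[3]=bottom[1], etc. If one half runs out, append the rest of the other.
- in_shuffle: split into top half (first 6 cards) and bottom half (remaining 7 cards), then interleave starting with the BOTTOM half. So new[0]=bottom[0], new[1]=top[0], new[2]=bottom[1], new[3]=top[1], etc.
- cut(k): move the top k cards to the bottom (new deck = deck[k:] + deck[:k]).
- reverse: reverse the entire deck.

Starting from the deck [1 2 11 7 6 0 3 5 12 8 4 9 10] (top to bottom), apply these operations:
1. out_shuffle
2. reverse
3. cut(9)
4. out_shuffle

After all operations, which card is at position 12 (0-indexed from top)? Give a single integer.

After op 1 (out_shuffle): [1 5 2 12 11 8 7 4 6 9 0 10 3]
After op 2 (reverse): [3 10 0 9 6 4 7 8 11 12 2 5 1]
After op 3 (cut(9)): [12 2 5 1 3 10 0 9 6 4 7 8 11]
After op 4 (out_shuffle): [12 9 2 6 5 4 1 7 3 8 10 11 0]
Position 12: card 0.

Answer: 0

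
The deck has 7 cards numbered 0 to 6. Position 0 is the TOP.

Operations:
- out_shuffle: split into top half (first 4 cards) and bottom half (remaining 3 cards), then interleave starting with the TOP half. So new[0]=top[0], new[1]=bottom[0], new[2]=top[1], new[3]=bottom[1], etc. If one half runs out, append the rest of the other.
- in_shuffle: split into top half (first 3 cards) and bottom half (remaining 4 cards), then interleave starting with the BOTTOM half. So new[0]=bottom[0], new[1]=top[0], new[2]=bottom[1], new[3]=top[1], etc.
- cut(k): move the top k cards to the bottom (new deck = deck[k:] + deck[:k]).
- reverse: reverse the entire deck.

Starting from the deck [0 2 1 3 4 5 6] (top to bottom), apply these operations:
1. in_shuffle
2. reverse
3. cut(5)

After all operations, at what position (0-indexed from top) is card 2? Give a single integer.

After op 1 (in_shuffle): [3 0 4 2 5 1 6]
After op 2 (reverse): [6 1 5 2 4 0 3]
After op 3 (cut(5)): [0 3 6 1 5 2 4]
Card 2 is at position 5.

Answer: 5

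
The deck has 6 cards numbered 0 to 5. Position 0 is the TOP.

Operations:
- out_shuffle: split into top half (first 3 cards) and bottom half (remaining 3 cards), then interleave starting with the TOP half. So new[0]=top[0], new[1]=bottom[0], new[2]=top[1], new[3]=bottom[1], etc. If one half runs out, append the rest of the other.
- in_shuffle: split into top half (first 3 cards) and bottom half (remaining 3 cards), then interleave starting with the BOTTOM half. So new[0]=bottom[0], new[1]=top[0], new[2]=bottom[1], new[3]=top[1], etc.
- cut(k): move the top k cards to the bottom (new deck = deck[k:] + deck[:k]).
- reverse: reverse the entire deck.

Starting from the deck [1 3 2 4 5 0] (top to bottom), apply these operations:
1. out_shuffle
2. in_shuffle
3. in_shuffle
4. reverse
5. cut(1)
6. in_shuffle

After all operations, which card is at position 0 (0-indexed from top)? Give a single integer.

Answer: 5

Derivation:
After op 1 (out_shuffle): [1 4 3 5 2 0]
After op 2 (in_shuffle): [5 1 2 4 0 3]
After op 3 (in_shuffle): [4 5 0 1 3 2]
After op 4 (reverse): [2 3 1 0 5 4]
After op 5 (cut(1)): [3 1 0 5 4 2]
After op 6 (in_shuffle): [5 3 4 1 2 0]
Position 0: card 5.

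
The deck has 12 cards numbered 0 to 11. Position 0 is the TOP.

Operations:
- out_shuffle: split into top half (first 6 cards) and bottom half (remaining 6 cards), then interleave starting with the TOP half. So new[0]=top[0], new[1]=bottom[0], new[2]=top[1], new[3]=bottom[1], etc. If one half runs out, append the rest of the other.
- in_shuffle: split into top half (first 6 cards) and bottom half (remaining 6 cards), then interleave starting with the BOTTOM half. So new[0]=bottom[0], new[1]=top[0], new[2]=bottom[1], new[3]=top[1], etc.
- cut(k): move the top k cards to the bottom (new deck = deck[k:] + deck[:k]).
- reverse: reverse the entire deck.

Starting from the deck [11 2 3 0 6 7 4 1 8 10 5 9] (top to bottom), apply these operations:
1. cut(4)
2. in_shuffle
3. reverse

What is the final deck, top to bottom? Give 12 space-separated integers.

Answer: 10 0 8 3 1 2 4 11 7 9 6 5

Derivation:
After op 1 (cut(4)): [6 7 4 1 8 10 5 9 11 2 3 0]
After op 2 (in_shuffle): [5 6 9 7 11 4 2 1 3 8 0 10]
After op 3 (reverse): [10 0 8 3 1 2 4 11 7 9 6 5]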